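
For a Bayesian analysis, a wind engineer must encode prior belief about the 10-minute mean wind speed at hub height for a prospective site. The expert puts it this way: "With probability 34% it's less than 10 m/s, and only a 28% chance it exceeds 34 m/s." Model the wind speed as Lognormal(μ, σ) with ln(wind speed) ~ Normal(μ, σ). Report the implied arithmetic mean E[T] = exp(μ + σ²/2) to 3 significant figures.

E[T] ≈ 35.4 m/s

If T ~ Lognormal(μ,σ) then ln T ~ Normal(μ,σ), so the p-quantile of ln T is μ + z_p·σ.
ln(10) = 2.303 and ln(34) = 3.526; z_{0.34} = -0.4125, z_{0.72} = 0.5828.
σ = (3.526 − 2.303)/(0.5828 − (-0.4125)) = 1.230.
μ = 2.303 − (-0.4125)·1.230 = 2.810.
E[T] = exp(μ + σ²/2) = exp(2.810 + 0.7559) = 35.4 m/s.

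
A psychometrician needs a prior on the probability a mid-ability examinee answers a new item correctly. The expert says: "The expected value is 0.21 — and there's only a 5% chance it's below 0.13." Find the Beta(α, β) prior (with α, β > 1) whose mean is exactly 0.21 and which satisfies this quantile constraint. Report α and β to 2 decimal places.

α ≈ 12.60, β ≈ 47.40

With mean 0.21 fixed, write α = 0.21s, β = 0.79s where s = α+β.
Need P(θ < 0.13) = 0.05 under Beta(0.21s, 0.79s). Normal approximation: (q−m)/√(m(1−m)/s) ≈ z_{0.05} = -1.64, so s ≈ 0.21·0.79·(-1.64)²/(0.13−0.21)² = 70.1.
At s = 70.1: P(θ<0.13) ≈ 0.037. Adjusting to match 0.05 gives s ≈ 59.99.
So α = 0.21·59.99 ≈ 12.60, β = 0.79·59.99 ≈ 47.40.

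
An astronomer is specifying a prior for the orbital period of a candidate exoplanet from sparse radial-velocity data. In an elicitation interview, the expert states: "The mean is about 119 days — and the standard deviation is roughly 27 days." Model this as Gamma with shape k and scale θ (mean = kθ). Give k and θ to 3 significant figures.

For Gamma(k, scale θ): mean = kθ, variance = kθ², so CV = 1/√k.
CV = SD/mean = 27/119 = 0.2269, hence k = 1/CV² = 19.4.
Then θ = mean/k = 119/19.4 = 6.13.

k ≈ 19.4, θ ≈ 6.13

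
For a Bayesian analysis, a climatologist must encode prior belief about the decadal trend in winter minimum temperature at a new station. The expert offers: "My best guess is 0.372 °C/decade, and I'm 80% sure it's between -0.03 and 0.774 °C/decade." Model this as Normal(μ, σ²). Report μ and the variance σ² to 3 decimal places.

A symmetric 80% interval runs μ ± z·σ with z = 1.282.
Half-width = 0.402, so σ = 0.402/1.282 = 0.3137 and σ² = 0.098.
μ is the stated best guess, 0.372.

μ = 0.372, σ² = 0.098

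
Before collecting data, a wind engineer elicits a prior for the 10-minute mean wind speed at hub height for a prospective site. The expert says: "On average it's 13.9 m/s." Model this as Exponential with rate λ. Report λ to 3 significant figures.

λ ≈ 0.0719

Exponential mean = 1/λ, so λ = 1/13.9 = 0.0719.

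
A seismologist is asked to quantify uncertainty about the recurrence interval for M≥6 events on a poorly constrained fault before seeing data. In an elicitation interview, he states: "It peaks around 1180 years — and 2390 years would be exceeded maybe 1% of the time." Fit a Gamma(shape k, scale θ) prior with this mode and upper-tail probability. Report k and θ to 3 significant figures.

k ≈ 10.8, θ ≈ 120

Gamma(k,θ) with k>1 has mode (k−1)θ, so θ = 1180/(k−1).
Need P(X < 2390) = 0.99 with θ tied to k this way. Start at k = 2, θ = 1180: P(X<2390) ≈ 0.601.
Too low — raise k to concentrate. Iterating converges to k ≈ 10.8.
Then θ = 1180/(10.8−1) ≈ 120.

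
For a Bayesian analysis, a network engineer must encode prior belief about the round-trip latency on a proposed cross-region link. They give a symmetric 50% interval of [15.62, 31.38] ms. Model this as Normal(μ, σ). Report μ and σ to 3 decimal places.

μ = 23.500, σ = 11.683

A symmetric 50% interval runs μ ± z·σ with z = 0.6745.
Half-width = 7.88, so σ = 7.88/0.6745 = 11.683.
μ is the interval midpoint, 23.500.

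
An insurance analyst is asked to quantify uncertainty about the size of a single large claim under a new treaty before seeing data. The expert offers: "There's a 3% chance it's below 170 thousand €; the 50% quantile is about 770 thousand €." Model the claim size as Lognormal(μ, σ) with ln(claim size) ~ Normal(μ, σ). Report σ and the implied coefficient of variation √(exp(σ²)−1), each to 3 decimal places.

If T ~ Lognormal(μ,σ) then ln T ~ Normal(μ,σ), so the p-quantile of ln T is μ + z_p·σ.
ln(170) = 5.136 and ln(770) = 6.646; z_{0.03} = -1.881, z_{0.5} = 0.
σ = (6.646 − 5.136)/(0 − (-1.881)) = 0.803.
μ = 5.136 − (-1.881)·0.803 = 6.646.
CV = √(exp(σ²)−1) = √(exp(0.6451)−1) = 0.952.

σ ≈ 0.803, CV ≈ 0.952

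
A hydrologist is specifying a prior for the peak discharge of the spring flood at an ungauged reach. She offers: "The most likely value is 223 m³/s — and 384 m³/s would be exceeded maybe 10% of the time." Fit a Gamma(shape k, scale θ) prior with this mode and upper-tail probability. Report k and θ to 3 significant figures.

k ≈ 7.42, θ ≈ 34.7

Gamma(k,θ) with k>1 has mode (k−1)θ, so θ = 223/(k−1).
Need P(X < 384) = 0.9 with θ tied to k this way. Start at k = 2, θ = 223: P(X<384) ≈ 0.514.
Too low — raise k to concentrate. Iterating converges to k ≈ 7.42.
Then θ = 223/(7.42−1) ≈ 34.7.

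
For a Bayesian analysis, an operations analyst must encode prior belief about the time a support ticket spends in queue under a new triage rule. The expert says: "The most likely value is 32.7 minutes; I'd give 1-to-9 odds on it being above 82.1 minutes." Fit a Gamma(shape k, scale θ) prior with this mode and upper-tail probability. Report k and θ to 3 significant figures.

k ≈ 3.27, θ ≈ 14.4

Gamma(k,θ) with k>1 has mode (k−1)θ, so θ = 32.7/(k−1).
Need P(X < 82.1) = 0.9 with θ tied to k this way. Start at k = 2, θ = 32.7: P(X<82.1) ≈ 0.715.
Too low — raise k to concentrate. Iterating converges to k ≈ 3.27.
Then θ = 32.7/(3.27−1) ≈ 14.4.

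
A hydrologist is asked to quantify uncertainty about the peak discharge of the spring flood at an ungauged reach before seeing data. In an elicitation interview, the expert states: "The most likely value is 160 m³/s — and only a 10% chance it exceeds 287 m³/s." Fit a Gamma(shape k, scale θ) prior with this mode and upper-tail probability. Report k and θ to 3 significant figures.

k ≈ 6.58, θ ≈ 28.7

Gamma(k,θ) with k>1 has mode (k−1)θ, so θ = 160/(k−1).
Need P(X < 287) = 0.9 with θ tied to k this way. Start at k = 2, θ = 160: P(X<287) ≈ 0.535.
Too low — raise k to concentrate. Iterating converges to k ≈ 6.58.
Then θ = 160/(6.58−1) ≈ 28.7.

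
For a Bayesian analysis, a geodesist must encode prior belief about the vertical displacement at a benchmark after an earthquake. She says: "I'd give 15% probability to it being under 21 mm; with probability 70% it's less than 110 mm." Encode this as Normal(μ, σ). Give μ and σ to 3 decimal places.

The p-quantile of Normal(μ,σ) is μ + z_p·σ, with z_{0.15} = -1.036 and z_{0.7} = 0.5244.
Eliminate σ: μ = (z₂·x₁ − z₁·x₂)/(z₂ − z₁) = (0.5244·21 − (-1.036)·110)/1.561 = 80.098.
Then σ = (x₂ − x₁)/(z₂ − z₁) = (110 − 21)/1.561 = 57.021.

μ = 80.098, σ = 57.021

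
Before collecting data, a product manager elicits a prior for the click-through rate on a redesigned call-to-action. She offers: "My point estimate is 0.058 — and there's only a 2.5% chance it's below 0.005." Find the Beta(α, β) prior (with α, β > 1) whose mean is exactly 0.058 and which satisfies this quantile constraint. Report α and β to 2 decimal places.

α ≈ 1.60, β ≈ 26.06

With mean 0.058 fixed, write α = 0.058s, β = 0.942s where s = α+β.
Need P(θ < 0.005) = 0.025 under Beta(0.058s, 0.942s). Normal approximation: (q−m)/√(m(1−m)/s) ≈ z_{0.025} = -1.96, so s ≈ 0.058·0.942·(-1.96)²/(0.005−0.058)² = 74.7.
At s = 74.7: P(θ<0.005) ≈ 0.000. Adjusting to match 0.025 gives s ≈ 27.66.
So α = 0.058·27.66 ≈ 1.60, β = 0.942·27.66 ≈ 26.06.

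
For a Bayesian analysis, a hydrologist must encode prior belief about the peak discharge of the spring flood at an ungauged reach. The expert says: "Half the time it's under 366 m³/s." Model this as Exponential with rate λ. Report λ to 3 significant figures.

Exponential median = ln 2 / λ, so λ = ln 2 / 366.0 = 0.00189.

λ ≈ 0.00189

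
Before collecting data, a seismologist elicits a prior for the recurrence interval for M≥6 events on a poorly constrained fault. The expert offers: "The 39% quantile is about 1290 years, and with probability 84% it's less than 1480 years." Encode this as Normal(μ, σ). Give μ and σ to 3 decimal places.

μ = 1331.664, σ = 149.163

For Normal(μ,σ), the p-quantile is μ + z_p·σ. Here z_{0.39} = -0.2793, z_{0.84} = 0.9945.
So 1290 = μ − 0.2793σ and 1480 = μ + 0.9945σ.
Subtracting: σ = (1480 − 1290)/(0.9945 − (-0.2793)) = 149.163.
Then μ = 1290 − (-0.2793)·149.163 = 1331.664.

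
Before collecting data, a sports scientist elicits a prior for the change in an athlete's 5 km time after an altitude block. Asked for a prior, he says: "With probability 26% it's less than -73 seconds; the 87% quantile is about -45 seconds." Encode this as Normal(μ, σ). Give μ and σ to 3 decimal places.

For Normal(μ,σ), the p-quantile is μ + z_p·σ. Here z_{0.26} = -0.6433, z_{0.87} = 1.126.
So -73 = μ − 0.6433σ and -45 = μ + 1.126σ.
Subtracting: σ = (-45 − -73)/(1.126 − (-0.6433)) = 15.822.
Then μ = -73 − (-0.6433)·15.822 = -62.821.

μ = -62.821, σ = 15.822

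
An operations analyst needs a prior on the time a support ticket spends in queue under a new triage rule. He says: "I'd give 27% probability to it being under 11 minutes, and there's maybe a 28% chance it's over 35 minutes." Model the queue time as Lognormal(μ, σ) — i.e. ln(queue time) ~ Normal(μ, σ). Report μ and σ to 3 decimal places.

μ ≈ 2.991, σ ≈ 0.968

If T ~ Lognormal(μ,σ) then ln T ~ Normal(μ,σ), so the p-quantile of ln T is μ + z_p·σ.
ln(11) = 2.398 and ln(35) = 3.555; z_{0.27} = -0.6128, z_{0.72} = 0.5828.
σ = (3.555 − 2.398)/(0.5828 − (-0.6128)) = 0.968.
μ = 2.398 − (-0.6128)·0.968 = 2.991.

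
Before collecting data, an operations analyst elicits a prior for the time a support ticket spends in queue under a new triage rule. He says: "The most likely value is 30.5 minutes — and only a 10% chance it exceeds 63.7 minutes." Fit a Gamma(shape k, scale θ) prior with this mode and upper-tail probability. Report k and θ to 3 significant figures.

k ≈ 4.54, θ ≈ 8.61

Gamma(k,θ) with k>1 has mode (k−1)θ, so θ = 30.5/(k−1).
Need P(X < 63.7) = 0.9 with θ tied to k this way. Start at k = 2, θ = 30.5: P(X<63.7) ≈ 0.617.
Too low — raise k to concentrate. Iterating converges to k ≈ 4.54.
Then θ = 30.5/(4.54−1) ≈ 8.61.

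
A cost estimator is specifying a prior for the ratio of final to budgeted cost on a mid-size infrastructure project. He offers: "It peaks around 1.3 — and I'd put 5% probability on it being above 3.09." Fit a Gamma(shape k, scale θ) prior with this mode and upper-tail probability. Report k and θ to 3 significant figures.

Gamma(k,θ) with k>1 has mode (k−1)θ, so θ = 1.3/(k−1).
Need P(X < 3.09) = 0.95 with θ tied to k this way. Start at k = 2, θ = 1.3: P(X<3.09) ≈ 0.687.
Too low — raise k to concentrate. Iterating converges to k ≈ 4.64.
Then θ = 1.3/(4.64−1) ≈ 0.357.

k ≈ 4.64, θ ≈ 0.357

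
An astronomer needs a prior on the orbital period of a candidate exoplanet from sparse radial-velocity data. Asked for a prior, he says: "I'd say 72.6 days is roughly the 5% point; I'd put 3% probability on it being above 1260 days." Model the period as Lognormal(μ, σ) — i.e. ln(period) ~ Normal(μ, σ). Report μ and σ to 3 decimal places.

μ ≈ 5.616, σ ≈ 0.809

If T ~ Lognormal(μ,σ) then ln T ~ Normal(μ,σ), so the p-quantile of ln T is μ + z_p·σ.
ln(72.6) = 4.285 and ln(1260) = 7.139; z_{0.05} = -1.645, z_{0.97} = 1.881.
σ = (7.139 − 4.285)/(1.881 − (-1.645)) = 0.809.
μ = 4.285 − (-1.645)·0.809 = 5.616.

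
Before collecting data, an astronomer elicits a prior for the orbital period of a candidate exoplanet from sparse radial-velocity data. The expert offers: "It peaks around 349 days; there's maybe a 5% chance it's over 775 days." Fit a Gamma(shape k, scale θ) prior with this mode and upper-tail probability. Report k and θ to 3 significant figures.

Gamma(k,θ) with k>1 has mode (k−1)θ, so θ = 349/(k−1).
Need P(X < 775) = 0.95 with θ tied to k this way. Start at k = 2, θ = 349: P(X<775) ≈ 0.650.
Too low — raise k to concentrate. Iterating converges to k ≈ 5.32.
Then θ = 349/(5.32−1) ≈ 80.8.

k ≈ 5.32, θ ≈ 80.8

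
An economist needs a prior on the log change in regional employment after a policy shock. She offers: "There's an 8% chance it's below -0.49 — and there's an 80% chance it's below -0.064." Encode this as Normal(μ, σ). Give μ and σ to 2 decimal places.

The p-quantile of Normal(μ,σ) is μ + z_p·σ, with z_{0.08} = -1.405 and z_{0.8} = 0.8416.
Eliminate σ: μ = (z₂·x₁ − z₁·x₂)/(z₂ − z₁) = (0.8416·-0.49 − (-1.405)·-0.064)/2.247 = -0.22.
Then σ = (x₂ − x₁)/(z₂ − z₁) = (-0.064 − -0.49)/2.247 = 0.19.

μ = -0.22, σ = 0.19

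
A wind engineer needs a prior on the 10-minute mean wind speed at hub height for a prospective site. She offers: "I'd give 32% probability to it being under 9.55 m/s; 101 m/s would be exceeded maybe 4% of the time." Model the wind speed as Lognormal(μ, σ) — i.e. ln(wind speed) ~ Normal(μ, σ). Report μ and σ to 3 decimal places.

μ ≈ 2.754, σ ≈ 1.063

If T ~ Lognormal(μ,σ) then ln T ~ Normal(μ,σ), so the p-quantile of ln T is μ + z_p·σ.
ln(9.55) = 2.257 and ln(101) = 4.615; z_{0.32} = -0.4677, z_{0.96} = 1.751.
σ = (4.615 − 2.257)/(1.751 − (-0.4677)) = 1.063.
μ = 2.257 − (-0.4677)·1.063 = 2.754.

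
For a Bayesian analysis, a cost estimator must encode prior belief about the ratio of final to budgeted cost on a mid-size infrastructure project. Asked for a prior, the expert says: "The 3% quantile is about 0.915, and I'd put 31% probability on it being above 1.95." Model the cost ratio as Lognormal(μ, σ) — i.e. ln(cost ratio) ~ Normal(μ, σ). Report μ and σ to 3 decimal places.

μ ≈ 0.510, σ ≈ 0.318

If T ~ Lognormal(μ,σ) then ln T ~ Normal(μ,σ), so the p-quantile of ln T is μ + z_p·σ.
ln(0.915) = -0.08883 and ln(1.95) = 0.6678; z_{0.03} = -1.881, z_{0.69} = 0.4959.
σ = (0.6678 − -0.08883)/(0.4959 − (-1.881)) = 0.318.
μ = -0.08883 − (-1.881)·0.318 = 0.510.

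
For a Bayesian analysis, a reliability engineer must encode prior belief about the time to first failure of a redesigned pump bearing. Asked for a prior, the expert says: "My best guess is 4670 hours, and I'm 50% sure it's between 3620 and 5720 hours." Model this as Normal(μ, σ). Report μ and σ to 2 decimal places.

μ = 4670.00, σ = 1556.73

A symmetric 50% interval runs μ ± z·σ with z = 0.6745.
Half-width = 1050, so σ = 1050/0.6745 = 1556.73.
μ is the stated best guess, 4670.00.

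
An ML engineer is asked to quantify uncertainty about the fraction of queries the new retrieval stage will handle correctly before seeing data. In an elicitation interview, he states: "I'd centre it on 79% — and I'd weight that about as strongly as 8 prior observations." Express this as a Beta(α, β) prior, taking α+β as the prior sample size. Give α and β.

Under the effective-sample-size interpretation, Beta(α, β) has prior mean α/(α+β) and prior sample size α+β.
So α+β = 8 and α/(α+β) = 0.79, giving α = 0.79·8 = 6.32 and β = 8 − 6.32 = 1.68.

α = 6.32, β = 1.68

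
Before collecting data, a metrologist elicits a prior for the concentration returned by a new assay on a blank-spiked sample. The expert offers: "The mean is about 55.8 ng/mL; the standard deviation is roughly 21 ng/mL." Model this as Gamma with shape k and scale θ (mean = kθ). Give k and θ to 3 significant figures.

k ≈ 7.06, θ ≈ 7.9

For Gamma(k, scale θ): mean = kθ, variance = kθ², so CV = 1/√k.
CV = SD/mean = 21/55.8 = 0.3763, hence k = 1/CV² = 7.06.
Then θ = mean/k = 55.8/7.06 = 7.9.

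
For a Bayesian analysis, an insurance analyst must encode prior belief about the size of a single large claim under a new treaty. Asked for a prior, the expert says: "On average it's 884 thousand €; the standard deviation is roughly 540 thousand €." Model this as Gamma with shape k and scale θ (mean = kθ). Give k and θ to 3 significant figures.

k ≈ 2.68, θ ≈ 330

For Gamma(k, scale θ): mean = kθ, variance = kθ², so CV = 1/√k.
CV = SD/mean = 540/884 = 0.6109, hence k = 1/CV² = 2.68.
Then θ = mean/k = 884/2.68 = 330.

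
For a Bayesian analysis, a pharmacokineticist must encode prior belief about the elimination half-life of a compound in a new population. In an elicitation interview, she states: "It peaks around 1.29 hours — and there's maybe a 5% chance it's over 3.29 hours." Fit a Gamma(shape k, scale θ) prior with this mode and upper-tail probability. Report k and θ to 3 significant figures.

Gamma(k,θ) with k>1 has mode (k−1)θ, so θ = 1.29/(k−1).
Need P(X < 3.29) = 0.95 with θ tied to k this way. Start at k = 2, θ = 1.29: P(X<3.29) ≈ 0.723.
Too low — raise k to concentrate. Iterating converges to k ≈ 4.09.
Then θ = 1.29/(4.09−1) ≈ 0.417.

k ≈ 4.09, θ ≈ 0.417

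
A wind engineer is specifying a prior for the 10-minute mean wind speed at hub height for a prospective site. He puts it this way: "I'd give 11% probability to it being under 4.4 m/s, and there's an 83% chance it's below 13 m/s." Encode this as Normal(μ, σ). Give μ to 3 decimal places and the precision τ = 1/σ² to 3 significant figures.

For Normal(μ,σ), the p-quantile is μ + z_p·σ. Here z_{0.11} = -1.227, z_{0.83} = 0.9542.
So 4.4 = μ − 1.227σ and 13 = μ + 0.9542σ.
Subtracting: σ = (13 − 4.4)/(0.9542 − (-1.227)) = 3.944.
Then μ = 4.4 − (-1.227)·3.944 = 9.237.
Precision τ = 1/σ² = 1/3.944² = 0.0643.

μ = 9.237, τ = 0.0643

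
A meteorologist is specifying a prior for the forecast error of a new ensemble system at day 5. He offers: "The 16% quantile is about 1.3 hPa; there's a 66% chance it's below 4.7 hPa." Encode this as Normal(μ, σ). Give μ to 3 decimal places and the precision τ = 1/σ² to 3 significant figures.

μ = 3.703, τ = 0.171

For Normal(μ,σ), the p-quantile is μ + z_p·σ. Here z_{0.16} = -0.9945, z_{0.66} = 0.4125.
So 1.3 = μ − 0.9945σ and 4.7 = μ + 0.4125σ.
Subtracting: σ = (4.7 − 1.3)/(0.4125 − (-0.9945)) = 2.417.
Then μ = 1.3 − (-0.9945)·2.417 = 3.703.
Precision τ = 1/σ² = 1/2.417² = 0.171.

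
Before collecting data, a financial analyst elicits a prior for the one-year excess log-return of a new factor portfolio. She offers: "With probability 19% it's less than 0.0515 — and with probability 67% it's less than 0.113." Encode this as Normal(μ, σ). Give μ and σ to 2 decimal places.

The p-quantile of Normal(μ,σ) is μ + z_p·σ, with z_{0.19} = -0.8779 and z_{0.67} = 0.4399.
Eliminate σ: μ = (z₂·x₁ − z₁·x₂)/(z₂ − z₁) = (0.4399·0.0515 − (-0.8779)·0.113)/1.318 = 0.09.
Then σ = (x₂ − x₁)/(z₂ − z₁) = (0.113 − 0.0515)/1.318 = 0.05.

μ = 0.09, σ = 0.05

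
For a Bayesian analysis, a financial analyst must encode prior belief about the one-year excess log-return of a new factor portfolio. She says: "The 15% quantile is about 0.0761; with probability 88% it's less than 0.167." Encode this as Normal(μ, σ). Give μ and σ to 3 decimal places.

μ = 0.119, σ = 0.041

For Normal(μ,σ), the p-quantile is μ + z_p·σ. Here z_{0.15} = -1.036, z_{0.88} = 1.175.
So 0.0761 = μ − 1.036σ and 0.167 = μ + 1.175σ.
Subtracting: σ = (0.167 − 0.0761)/(1.175 − (-1.036)) = 0.041.
Then μ = 0.0761 − (-1.036)·0.041 = 0.119.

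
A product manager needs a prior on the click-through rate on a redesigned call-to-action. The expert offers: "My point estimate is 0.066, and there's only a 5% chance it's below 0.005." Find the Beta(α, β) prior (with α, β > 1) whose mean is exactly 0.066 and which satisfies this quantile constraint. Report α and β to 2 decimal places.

α ≈ 1.15, β ≈ 16.31

With mean 0.066 fixed, write α = 0.066s, β = 0.934s where s = α+β.
Need P(θ < 0.005) = 0.05 under Beta(0.066s, 0.934s). Normal approximation: (q−m)/√(m(1−m)/s) ≈ z_{0.05} = -1.64, so s ≈ 0.066·0.934·(-1.64)²/(0.005−0.066)² = 44.8.
At s = 44.8: P(θ<0.005) ≈ 0.002. Adjusting to match 0.05 gives s ≈ 17.46.
So α = 0.066·17.46 ≈ 1.15, β = 0.934·17.46 ≈ 16.31.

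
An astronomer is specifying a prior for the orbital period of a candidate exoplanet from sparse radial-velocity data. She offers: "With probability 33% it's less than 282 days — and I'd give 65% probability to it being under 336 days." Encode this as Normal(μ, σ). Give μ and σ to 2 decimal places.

μ = 310.79, σ = 65.44

The p-quantile of Normal(μ,σ) is μ + z_p·σ, with z_{0.33} = -0.4399 and z_{0.65} = 0.3853.
Eliminate σ: μ = (z₂·x₁ − z₁·x₂)/(z₂ − z₁) = (0.3853·282 − (-0.4399)·336)/0.8252 = 310.79.
Then σ = (x₂ − x₁)/(z₂ − z₁) = (336 − 282)/0.8252 = 65.44.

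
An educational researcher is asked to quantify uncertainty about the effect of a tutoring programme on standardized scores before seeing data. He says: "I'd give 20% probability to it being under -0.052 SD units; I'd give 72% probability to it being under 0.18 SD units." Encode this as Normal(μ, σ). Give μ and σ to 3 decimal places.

For Normal(μ,σ), the p-quantile is μ + z_p·σ. Here z_{0.2} = -0.8416, z_{0.72} = 0.5828.
So -0.052 = μ − 0.8416σ and 0.18 = μ + 0.5828σ.
Subtracting: σ = (0.18 − -0.052)/(0.5828 − (-0.8416)) = 0.163.
Then μ = -0.052 − (-0.8416)·0.163 = 0.085.

μ = 0.085, σ = 0.163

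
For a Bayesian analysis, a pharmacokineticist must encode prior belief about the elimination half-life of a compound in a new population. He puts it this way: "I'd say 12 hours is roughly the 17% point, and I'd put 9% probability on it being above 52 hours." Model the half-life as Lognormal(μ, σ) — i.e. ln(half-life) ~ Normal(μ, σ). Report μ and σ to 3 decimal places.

If T ~ Lognormal(μ,σ) then ln T ~ Normal(μ,σ), so the p-quantile of ln T is μ + z_p·σ.
ln(12) = 2.485 and ln(52) = 3.951; z_{0.17} = -0.9542, z_{0.91} = 1.341.
σ = (3.951 − 2.485)/(1.341 − (-0.9542)) = 0.639.
μ = 2.485 − (-0.9542)·0.639 = 3.095.

μ ≈ 3.095, σ ≈ 0.639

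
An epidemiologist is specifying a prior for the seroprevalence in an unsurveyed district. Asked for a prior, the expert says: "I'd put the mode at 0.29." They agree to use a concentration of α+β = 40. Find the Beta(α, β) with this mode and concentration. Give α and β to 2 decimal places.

α = 12.02, β = 27.98

For α,β > 1 the Beta mode is (α−1)/(α+β−2). With α+β = 40, the mode is (α−1)/38.
Set (α−1)/38 = 0.29 → α = 1 + 0.29·38 = 12.02.
β = 40 − α = 27.98.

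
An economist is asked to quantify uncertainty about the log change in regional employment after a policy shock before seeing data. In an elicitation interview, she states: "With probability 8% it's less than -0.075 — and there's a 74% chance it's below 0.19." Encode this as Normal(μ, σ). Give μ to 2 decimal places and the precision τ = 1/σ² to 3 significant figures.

For Normal(μ,σ), the p-quantile is μ + z_p·σ. Here z_{0.08} = -1.405, z_{0.74} = 0.6433.
So -0.075 = μ − 1.405σ and 0.19 = μ + 0.6433σ.
Subtracting: σ = (0.19 − -0.075)/(0.6433 − (-1.405)) = 0.13.
Then μ = -0.075 − (-1.405)·0.13 = 0.11.
Precision τ = 1/σ² = 1/0.1294² = 59.8.

μ = 0.11, τ = 59.8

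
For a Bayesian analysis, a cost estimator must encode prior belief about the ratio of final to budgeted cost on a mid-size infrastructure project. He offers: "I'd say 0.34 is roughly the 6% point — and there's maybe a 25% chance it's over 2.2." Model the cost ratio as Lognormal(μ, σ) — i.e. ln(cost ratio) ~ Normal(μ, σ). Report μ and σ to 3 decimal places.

If T ~ Lognormal(μ,σ) then ln T ~ Normal(μ,σ), so the p-quantile of ln T is μ + z_p·σ.
ln(0.34) = -1.079 and ln(2.2) = 0.7885; z_{0.06} = -1.555, z_{0.75} = 0.6745.
σ = (0.7885 − -1.079)/(0.6745 − (-1.555)) = 0.838.
μ = -1.079 − (-1.555)·0.838 = 0.223.

μ ≈ 0.223, σ ≈ 0.838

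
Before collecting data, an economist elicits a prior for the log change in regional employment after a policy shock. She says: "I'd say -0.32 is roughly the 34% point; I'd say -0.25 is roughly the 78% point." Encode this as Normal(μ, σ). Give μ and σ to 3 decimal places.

The p-quantile of Normal(μ,σ) is μ + z_p·σ, with z_{0.34} = -0.4125 and z_{0.78} = 0.7722.
Eliminate σ: μ = (z₂·x₁ − z₁·x₂)/(z₂ − z₁) = (0.7722·-0.32 − (-0.4125)·-0.25)/1.185 = -0.296.
Then σ = (x₂ − x₁)/(z₂ − z₁) = (-0.25 − -0.32)/1.185 = 0.059.

μ = -0.296, σ = 0.059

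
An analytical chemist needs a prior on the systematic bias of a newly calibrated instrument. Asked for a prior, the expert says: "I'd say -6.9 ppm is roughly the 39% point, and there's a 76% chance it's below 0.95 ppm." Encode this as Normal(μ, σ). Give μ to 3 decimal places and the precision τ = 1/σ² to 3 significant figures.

μ = -4.675, τ = 0.0158

For Normal(μ,σ), the p-quantile is μ + z_p·σ. Here z_{0.39} = -0.2793, z_{0.76} = 0.7063.
So -6.9 = μ − 0.2793σ and 0.95 = μ + 0.7063σ.
Subtracting: σ = (0.95 − -6.9)/(0.7063 − (-0.2793)) = 7.965.
Then μ = -6.9 − (-0.2793)·7.965 = -4.675.
Precision τ = 1/σ² = 1/7.965² = 0.0158.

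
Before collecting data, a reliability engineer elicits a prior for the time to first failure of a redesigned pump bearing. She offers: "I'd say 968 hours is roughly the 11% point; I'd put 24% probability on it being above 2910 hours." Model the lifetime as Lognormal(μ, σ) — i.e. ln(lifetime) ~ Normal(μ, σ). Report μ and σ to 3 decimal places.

If T ~ Lognormal(μ,σ) then ln T ~ Normal(μ,σ), so the p-quantile of ln T is μ + z_p·σ.
ln(968) = 6.875 and ln(2910) = 7.976; z_{0.11} = -1.227, z_{0.76} = 0.7063.
σ = (7.976 − 6.875)/(0.7063 − (-1.227)) = 0.569.
μ = 6.875 − (-1.227)·0.569 = 7.574.

μ ≈ 7.574, σ ≈ 0.569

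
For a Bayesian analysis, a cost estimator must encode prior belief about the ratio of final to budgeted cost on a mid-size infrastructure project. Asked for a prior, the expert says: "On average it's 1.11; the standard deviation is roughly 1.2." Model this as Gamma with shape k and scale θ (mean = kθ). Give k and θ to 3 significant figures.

k ≈ 0.856, θ ≈ 1.3

For Gamma(k, scale θ): mean = kθ, variance = kθ², so CV = 1/√k.
CV = SD/mean = 1.2/1.11 = 1.081, hence k = 1/CV² = 0.856.
Then θ = mean/k = 1.11/0.856 = 1.3.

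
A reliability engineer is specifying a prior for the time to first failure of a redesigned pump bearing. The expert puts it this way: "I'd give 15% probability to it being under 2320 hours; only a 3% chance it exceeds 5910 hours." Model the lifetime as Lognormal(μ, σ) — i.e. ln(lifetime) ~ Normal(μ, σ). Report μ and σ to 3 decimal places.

If T ~ Lognormal(μ,σ) then ln T ~ Normal(μ,σ), so the p-quantile of ln T is μ + z_p·σ.
ln(2320) = 7.749 and ln(5910) = 8.684; z_{0.15} = -1.036, z_{0.97} = 1.881.
σ = (8.684 − 7.749)/(1.881 − (-1.036)) = 0.321.
μ = 7.749 − (-1.036)·0.321 = 8.082.

μ ≈ 8.082, σ ≈ 0.321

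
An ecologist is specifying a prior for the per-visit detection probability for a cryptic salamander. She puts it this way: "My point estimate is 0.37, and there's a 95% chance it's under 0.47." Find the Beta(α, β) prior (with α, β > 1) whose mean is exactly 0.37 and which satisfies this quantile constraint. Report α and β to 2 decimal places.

α ≈ 24.09, β ≈ 41.02

With mean 0.37 fixed, write α = 0.37s, β = 0.63s where s = α+β.
Need P(θ < 0.47) = 0.95 under Beta(0.37s, 0.63s). Normal approximation: (q−m)/√(m(1−m)/s) ≈ z_{0.95} = 1.64, so s ≈ 0.37·0.63·(1.64)²/(0.47−0.37)² = 63.1.
At s = 63.1: P(θ<0.47) ≈ 0.947. Adjusting to match 0.95 gives s ≈ 65.12.
So α = 0.37·65.12 ≈ 24.09, β = 0.63·65.12 ≈ 41.02.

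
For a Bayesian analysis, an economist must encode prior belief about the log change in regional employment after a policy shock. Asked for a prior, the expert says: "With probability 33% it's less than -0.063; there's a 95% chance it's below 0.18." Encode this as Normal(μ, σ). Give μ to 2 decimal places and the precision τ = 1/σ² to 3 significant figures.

For Normal(μ,σ), the p-quantile is μ + z_p·σ. Here z_{0.33} = -0.4399, z_{0.95} = 1.645.
So -0.063 = μ − 0.4399σ and 0.18 = μ + 1.645σ.
Subtracting: σ = (0.18 − -0.063)/(1.645 − (-0.4399)) = 0.12.
Then μ = -0.063 − (-0.4399)·0.12 = -0.01.
Precision τ = 1/σ² = 1/0.1166² = 73.6.

μ = -0.01, τ = 73.6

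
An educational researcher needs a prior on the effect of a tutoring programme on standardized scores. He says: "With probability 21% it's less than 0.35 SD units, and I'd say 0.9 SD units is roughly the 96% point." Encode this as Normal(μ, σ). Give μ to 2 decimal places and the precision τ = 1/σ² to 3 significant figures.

The p-quantile of Normal(μ,σ) is μ + z_p·σ, with z_{0.21} = -0.8064 and z_{0.96} = 1.751.
Eliminate σ: μ = (z₂·x₁ − z₁·x₂)/(z₂ − z₁) = (1.751·0.35 − (-0.8064)·0.9)/2.557 = 0.52.
Then σ = (x₂ − x₁)/(z₂ − z₁) = (0.9 − 0.35)/2.557 = 0.22.
Precision τ = 1/σ² = 1/0.2151² = 21.6.

μ = 0.52, τ = 21.6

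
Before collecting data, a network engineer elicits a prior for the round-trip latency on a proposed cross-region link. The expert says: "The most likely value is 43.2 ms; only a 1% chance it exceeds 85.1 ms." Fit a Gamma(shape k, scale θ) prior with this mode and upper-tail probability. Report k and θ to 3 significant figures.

k ≈ 11.7, θ ≈ 4.03

Gamma(k,θ) with k>1 has mode (k−1)θ, so θ = 43.2/(k−1).
Need P(X < 85.1) = 0.99 with θ tied to k this way. Start at k = 2, θ = 43.2: P(X<85.1) ≈ 0.586.
Too low — raise k to concentrate. Iterating converges to k ≈ 11.7.
Then θ = 43.2/(11.7−1) ≈ 4.03.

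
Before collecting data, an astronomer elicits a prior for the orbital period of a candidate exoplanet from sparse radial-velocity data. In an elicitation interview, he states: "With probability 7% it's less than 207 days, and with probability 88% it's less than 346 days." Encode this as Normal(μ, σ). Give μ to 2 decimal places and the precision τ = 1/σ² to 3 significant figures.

μ = 284.39, τ = 0.000364

For Normal(μ,σ), the p-quantile is μ + z_p·σ. Here z_{0.07} = -1.476, z_{0.88} = 1.175.
So 207 = μ − 1.476σ and 346 = μ + 1.175σ.
Subtracting: σ = (346 − 207)/(1.175 − (-1.476)) = 52.44.
Then μ = 207 − (-1.476)·52.44 = 284.39.
Precision τ = 1/σ² = 1/52.44² = 0.000364.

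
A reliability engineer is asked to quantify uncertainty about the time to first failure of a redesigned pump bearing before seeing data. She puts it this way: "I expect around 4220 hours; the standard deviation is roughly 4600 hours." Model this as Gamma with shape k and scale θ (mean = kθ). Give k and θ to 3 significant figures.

For Gamma(k, scale θ): mean = kθ, variance = kθ², so CV = 1/√k.
CV = SD/mean = 4600/4220 = 1.09, hence k = 1/CV² = 0.842.
Then θ = mean/k = 4220/0.842 = 5010.

k ≈ 0.842, θ ≈ 5010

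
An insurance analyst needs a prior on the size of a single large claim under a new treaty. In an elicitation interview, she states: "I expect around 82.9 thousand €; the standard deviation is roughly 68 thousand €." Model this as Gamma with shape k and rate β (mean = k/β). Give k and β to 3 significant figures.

For Gamma(k, rate β): mean = k/β, variance = k/β², so CV = 1/√k.
CV = SD/mean = 68/82.9 = 0.8203, hence k = 1/CV² = 1.49.
Then β = k/mean = 1.49/82.9 = 0.0179.

k ≈ 1.49, β ≈ 0.0179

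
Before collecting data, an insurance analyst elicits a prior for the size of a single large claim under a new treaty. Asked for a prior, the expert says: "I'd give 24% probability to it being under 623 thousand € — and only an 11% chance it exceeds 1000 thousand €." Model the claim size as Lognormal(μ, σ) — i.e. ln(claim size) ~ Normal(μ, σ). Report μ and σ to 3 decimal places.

If T ~ Lognormal(μ,σ) then ln T ~ Normal(μ,σ), so the p-quantile of ln T is μ + z_p·σ.
ln(623) = 6.435 and ln(1000) = 6.908; z_{0.24} = -0.7063, z_{0.89} = 1.227.
σ = (6.908 − 6.435)/(1.227 − (-0.7063)) = 0.245.
μ = 6.435 − (-0.7063)·0.245 = 6.607.

μ ≈ 6.607, σ ≈ 0.245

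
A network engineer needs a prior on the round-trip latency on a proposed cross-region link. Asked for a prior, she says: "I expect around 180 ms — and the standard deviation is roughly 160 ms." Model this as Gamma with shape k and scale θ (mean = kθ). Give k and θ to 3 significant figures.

k ≈ 1.27, θ ≈ 142

For Gamma(k, scale θ): mean = kθ, variance = kθ², so CV = 1/√k.
CV = SD/mean = 160/180 = 0.8889, hence k = 1/CV² = 1.27.
Then θ = mean/k = 180/1.27 = 142.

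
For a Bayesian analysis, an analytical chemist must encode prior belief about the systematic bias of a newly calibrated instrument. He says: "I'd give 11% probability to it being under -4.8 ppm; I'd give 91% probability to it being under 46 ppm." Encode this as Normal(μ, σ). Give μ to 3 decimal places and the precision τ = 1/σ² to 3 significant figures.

μ = 19.470, τ = 0.00255

For Normal(μ,σ), the p-quantile is μ + z_p·σ. Here z_{0.11} = -1.227, z_{0.91} = 1.341.
So -4.8 = μ − 1.227σ and 46 = μ + 1.341σ.
Subtracting: σ = (46 − -4.8)/(1.341 − (-1.227)) = 19.787.
Then μ = -4.8 − (-1.227)·19.787 = 19.470.
Precision τ = 1/σ² = 1/19.79² = 0.00255.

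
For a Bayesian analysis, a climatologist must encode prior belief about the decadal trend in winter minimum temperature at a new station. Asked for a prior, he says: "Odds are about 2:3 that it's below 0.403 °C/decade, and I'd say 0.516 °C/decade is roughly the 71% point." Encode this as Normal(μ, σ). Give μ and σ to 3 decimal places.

μ = 0.438, σ = 0.140

The p-quantile of Normal(μ,σ) is μ + z_p·σ, with z_{0.4} = -0.2533 and z_{0.71} = 0.5534.
Eliminate σ: μ = (z₂·x₁ − z₁·x₂)/(z₂ − z₁) = (0.5534·0.403 − (-0.2533)·0.516)/0.8067 = 0.438.
Then σ = (x₂ − x₁)/(z₂ − z₁) = (0.516 − 0.403)/0.8067 = 0.140.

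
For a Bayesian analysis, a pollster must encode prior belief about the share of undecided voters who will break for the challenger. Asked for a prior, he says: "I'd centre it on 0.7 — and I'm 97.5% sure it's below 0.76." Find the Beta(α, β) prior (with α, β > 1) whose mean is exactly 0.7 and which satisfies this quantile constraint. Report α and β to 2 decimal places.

With mean 0.7 fixed, write α = 0.7s, β = 0.3s where s = α+β.
Need P(θ < 0.76) = 0.975 under Beta(0.7s, 0.3s). Normal approximation: (q−m)/√(m(1−m)/s) ≈ z_{0.975} = 1.96, so s ≈ 0.7·0.3·(1.96)²/(0.76−0.7)² = 224.1.
At s = 224.1: P(θ<0.76) ≈ 0.979. Adjusting to match 0.975 gives s ≈ 209.61.
So α = 0.7·209.61 ≈ 146.73, β = 0.3·209.61 ≈ 62.88.

α ≈ 146.73, β ≈ 62.88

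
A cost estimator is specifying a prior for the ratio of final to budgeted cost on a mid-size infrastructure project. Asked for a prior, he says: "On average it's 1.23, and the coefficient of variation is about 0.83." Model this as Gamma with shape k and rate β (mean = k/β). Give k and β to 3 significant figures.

k ≈ 1.45, β ≈ 1.18

For Gamma(k, rate β): mean = k/β, variance = k/β², so CV = 1/√k.
CV = 0.83, hence k = 1/CV² = 1.45.
Then β = k/mean = 1.45/1.23 = 1.18.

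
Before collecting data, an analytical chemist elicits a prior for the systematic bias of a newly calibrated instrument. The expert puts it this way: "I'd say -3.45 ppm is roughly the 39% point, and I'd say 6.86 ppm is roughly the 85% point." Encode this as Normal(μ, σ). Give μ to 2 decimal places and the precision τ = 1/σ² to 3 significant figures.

For Normal(μ,σ), the p-quantile is μ + z_p·σ. Here z_{0.39} = -0.2793, z_{0.85} = 1.036.
So -3.45 = μ − 0.2793σ and 6.86 = μ + 1.036σ.
Subtracting: σ = (6.86 − -3.45)/(1.036 − (-0.2793)) = 7.84.
Then μ = -3.45 − (-0.2793)·7.84 = -1.26.
Precision τ = 1/σ² = 1/7.836² = 0.0163.

μ = -1.26, τ = 0.0163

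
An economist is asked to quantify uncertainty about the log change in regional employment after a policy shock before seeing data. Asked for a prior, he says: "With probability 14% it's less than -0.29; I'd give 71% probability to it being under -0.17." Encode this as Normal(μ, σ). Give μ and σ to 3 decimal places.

For Normal(μ,σ), the p-quantile is μ + z_p·σ. Here z_{0.14} = -1.08, z_{0.71} = 0.5534.
So -0.29 = μ − 1.08σ and -0.17 = μ + 0.5534σ.
Subtracting: σ = (-0.17 − -0.29)/(0.5534 − (-1.08)) = 0.073.
Then μ = -0.29 − (-1.08)·0.073 = -0.211.

μ = -0.211, σ = 0.073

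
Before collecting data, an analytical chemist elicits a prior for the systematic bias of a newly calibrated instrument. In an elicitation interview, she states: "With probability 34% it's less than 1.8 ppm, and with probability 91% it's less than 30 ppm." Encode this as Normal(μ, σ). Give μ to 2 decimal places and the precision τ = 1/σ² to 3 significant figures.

The p-quantile of Normal(μ,σ) is μ + z_p·σ, with z_{0.34} = -0.4125 and z_{0.91} = 1.341.
Eliminate σ: μ = (z₂·x₁ − z₁·x₂)/(z₂ − z₁) = (1.341·1.8 − (-0.4125)·30)/1.753 = 8.43.
Then σ = (x₂ − x₁)/(z₂ − z₁) = (30 − 1.8)/1.753 = 16.08.
Precision τ = 1/σ² = 1/16.08² = 0.00387.

μ = 8.43, τ = 0.00387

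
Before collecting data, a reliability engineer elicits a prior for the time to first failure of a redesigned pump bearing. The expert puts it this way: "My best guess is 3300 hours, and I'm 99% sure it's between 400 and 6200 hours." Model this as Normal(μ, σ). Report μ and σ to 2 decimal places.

μ = 3300.00, σ = 1125.85

A symmetric 99% interval runs μ ± z·σ with z = 2.576.
Half-width = 2900, so σ = 2900/2.576 = 1125.85.
μ is the stated best guess, 3300.00.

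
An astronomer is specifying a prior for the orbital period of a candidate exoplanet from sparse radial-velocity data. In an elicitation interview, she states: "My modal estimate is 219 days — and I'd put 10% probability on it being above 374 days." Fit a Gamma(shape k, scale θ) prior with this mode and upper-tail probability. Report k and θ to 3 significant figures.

Gamma(k,θ) with k>1 has mode (k−1)θ, so θ = 219/(k−1).
Need P(X < 374) = 0.9 with θ tied to k this way. Start at k = 2, θ = 219: P(X<374) ≈ 0.509.
Too low — raise k to concentrate. Iterating converges to k ≈ 7.61.
Then θ = 219/(7.61−1) ≈ 33.1.

k ≈ 7.61, θ ≈ 33.1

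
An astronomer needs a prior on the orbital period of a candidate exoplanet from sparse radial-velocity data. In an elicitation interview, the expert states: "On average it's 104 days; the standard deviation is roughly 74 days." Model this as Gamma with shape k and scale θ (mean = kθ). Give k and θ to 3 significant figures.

k ≈ 1.98, θ ≈ 52.7

For Gamma(k, scale θ): mean = kθ, variance = kθ², so CV = 1/√k.
CV = SD/mean = 74/104 = 0.7115, hence k = 1/CV² = 1.98.
Then θ = mean/k = 104/1.98 = 52.7.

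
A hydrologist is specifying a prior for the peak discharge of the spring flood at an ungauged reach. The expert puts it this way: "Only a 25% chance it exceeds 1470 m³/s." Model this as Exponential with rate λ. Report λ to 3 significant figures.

λ ≈ 0.000943

P(T > 1470.0) = e^(−λ·1470.0) = 0.25, so λ = −ln(0.25)/1470.0 = 0.000943.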